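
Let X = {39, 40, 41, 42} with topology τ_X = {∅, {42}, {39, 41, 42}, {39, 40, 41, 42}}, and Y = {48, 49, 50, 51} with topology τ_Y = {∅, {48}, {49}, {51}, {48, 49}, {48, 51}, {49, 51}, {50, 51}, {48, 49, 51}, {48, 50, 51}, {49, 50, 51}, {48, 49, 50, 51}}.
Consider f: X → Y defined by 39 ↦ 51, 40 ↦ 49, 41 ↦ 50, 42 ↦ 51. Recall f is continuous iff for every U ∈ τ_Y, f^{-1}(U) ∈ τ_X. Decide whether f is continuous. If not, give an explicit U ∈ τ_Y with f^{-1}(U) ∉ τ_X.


f is NOT continuous.

Compute f^{-1}(U) for each U ∈ τ_Y:
  U = ∅: f^{-1}(U) = ∅ ∈ τ_X ✓.
  U = {48}: f^{-1}(U) = ∅ ∈ τ_X ✓.
  U = {49}: f^{-1}(U) = {40} ∉ τ_X ✗.
  U = {51}: f^{-1}(U) = {39, 42} ∉ τ_X ✗.
  U = {48, 49}: f^{-1}(U) = {40} ∉ τ_X ✗.
  U = {48, 51}: f^{-1}(U) = {39, 42} ∉ τ_X ✗.
  U = {49, 51}: f^{-1}(U) = {39, 40, 42} ∉ τ_X ✗.
  U = {50, 51}: f^{-1}(U) = {39, 41, 42} ∈ τ_X ✓.
  U = {48, 49, 51}: f^{-1}(U) = {39, 40, 42} ∉ τ_X ✗.
  U = {48, 50, 51}: f^{-1}(U) = {39, 41, 42} ∈ τ_X ✓.
  U = {49, 50, 51}: f^{-1}(U) = {39, 40, 41, 42} ∈ τ_X ✓.
  U = {48, 49, 50, 51}: f^{-1}(U) = {39, 40, 41, 42} ∈ τ_X ✓.
Found U = {49} with f^{-1}(U) = {40} not in τ_X. Therefore f is NOT continuous.


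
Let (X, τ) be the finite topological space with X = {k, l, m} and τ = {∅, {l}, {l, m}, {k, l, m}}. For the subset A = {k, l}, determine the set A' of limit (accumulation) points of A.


A' = {k, m}

For each x ∈ X, list the open sets U ∈ τ with x ∈ U, then check whether U ∩ (A ∖ {x}) ≠ ∅ for every such U.
  x = k: opens ∋ x are {k, l, m}; each meets A ∖ {k}, so x IS a limit point.
  x = l: open {l} ∋ x has {l} ∩ (A ∖ {l}) = ∅, so x is NOT a limit point.
  x = m: opens ∋ x are {l, m}, {k, l, m}; each meets A ∖ {m}, so x IS a limit point.
Collecting: A' = {k, m}.


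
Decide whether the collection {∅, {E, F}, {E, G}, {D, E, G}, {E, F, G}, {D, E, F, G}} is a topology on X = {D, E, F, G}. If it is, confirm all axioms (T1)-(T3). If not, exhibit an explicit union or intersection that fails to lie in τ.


τ is NOT a topology on X.

Axiom (T1): ∅ ∈ τ? Yes; X ∈ τ? Yes.
Axiom (T2/T3): check pairwise unions and intersections of members of τ.
Counterexample for (T3): {E, F} ∩ {E, G} = {E} ∉ τ. Therefore τ is NOT a topology.


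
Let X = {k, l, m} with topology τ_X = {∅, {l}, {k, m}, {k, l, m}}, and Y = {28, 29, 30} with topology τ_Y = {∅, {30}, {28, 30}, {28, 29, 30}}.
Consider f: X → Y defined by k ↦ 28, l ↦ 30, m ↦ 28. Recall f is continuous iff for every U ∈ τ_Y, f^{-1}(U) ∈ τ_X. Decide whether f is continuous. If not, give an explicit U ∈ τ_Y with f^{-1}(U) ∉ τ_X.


f IS continuous.

Compute f^{-1}(U) for each U ∈ τ_Y:
  U = ∅: f^{-1}(U) = ∅ ∈ τ_X ✓.
  U = {30}: f^{-1}(U) = {l} ∈ τ_X ✓.
  U = {28, 30}: f^{-1}(U) = {k, l, m} ∈ τ_X ✓.
  U = {28, 29, 30}: f^{-1}(U) = {k, l, m} ∈ τ_X ✓.
Every preimage lies in τ_X, so f IS continuous.


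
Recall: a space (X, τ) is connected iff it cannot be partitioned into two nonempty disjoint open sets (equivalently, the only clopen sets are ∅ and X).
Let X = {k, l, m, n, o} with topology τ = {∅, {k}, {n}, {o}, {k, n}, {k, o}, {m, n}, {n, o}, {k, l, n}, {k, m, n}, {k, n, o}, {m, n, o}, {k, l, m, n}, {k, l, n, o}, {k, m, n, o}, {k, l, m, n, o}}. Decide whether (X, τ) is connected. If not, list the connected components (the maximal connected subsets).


(X, τ) is disconnected; components = [{o}, {k, l, m, n}].

Find clopen sets (U ∈ τ with X ∖ U ∈ τ):
  U = ∅, X ∖ U = {k, l, m, n, o} — both open, so U is clopen.
  U = {o}, X ∖ U = {k, l, m, n} — both open, so U is clopen.
  U = {k, l, m, n}, X ∖ U = {o} — both open, so U is clopen.
  U = {k, l, m, n, o}, X ∖ U = ∅ — both open, so U is clopen.
Nontrivial clopen(s) exist: e.g. {k, l, m, n}. So (X, τ) is disconnected.
Compute connected components by grouping points that agree on all clopens:
  component: {o}
  component: {k, l, m, n}


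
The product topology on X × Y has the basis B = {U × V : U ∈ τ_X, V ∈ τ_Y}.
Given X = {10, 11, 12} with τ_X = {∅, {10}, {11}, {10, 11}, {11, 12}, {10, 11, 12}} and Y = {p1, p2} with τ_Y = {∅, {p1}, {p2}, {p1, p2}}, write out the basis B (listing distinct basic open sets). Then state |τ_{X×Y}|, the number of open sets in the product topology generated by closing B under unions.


Basis B = {∅ × ∅, {10} × {p1}, {10} × {p2}, {11} × {p1}, {11} × {p2}, {10} × {p1, p2}, {10, 11} × {p1}, {10, 11} × {p2}, {11} × {p1, p2}, {11, 12} × {p1}, {11, 12} × {p2}, {10, 11, 12} × {p1}, {10, 11, 12} × {p2}, {10, 11} × {p1, p2}, {11, 12} × {p1, p2}, {10, 11, 12} × {p1, p2}}; |τ_{X×Y}| = 36.

Enumerate products U × V with U ∈ τ_X, V ∈ τ_Y (deduplicated):
  ∅ × ∅ = {} (∅)
  {10} × {p1} = {(10,p1)}
  {10} × {p2} = {(10,p2)}
  {11} × {p1} = {(11,p1)}
  {11} × {p2} = {(11,p2)}
  {10} × {p1, p2} = {(10,p1), (10,p2)}
  {10, 11} × {p1} = {(10,p1), (11,p1)}
  {10, 11} × {p2} = {(10,p2), (11,p2)}
  {11} × {p1, p2} = {(11,p1), (11,p2)}
  {11, 12} × {p1} = {(11,p1), (12,p1)}
  {11, 12} × {p2} = {(11,p2), (12,p2)}
  {10, 11, 12} × {p1} = {(10,p1), (11,p1), (12,p1)}
  {10, 11, 12} × {p2} = {(10,p2), (11,p2), (12,p2)}
  {10, 11} × {p1, p2} = {(10,p1), (10,p2), (11,p1), (11,p2)}
  {11, 12} × {p1, p2} = {(11,p1), (11,p2), (12,p1), (12,p2)}
  {10, 11, 12} × {p1, p2} = {(10,p1), (10,p2), (11,p1), (11,p2), (12,p1), (12,p2)}
These 16 distinct sets form the basis B.
Close under arbitrary unions to get τ_{X×Y}; counting gives |τ_{X×Y}| = 36.


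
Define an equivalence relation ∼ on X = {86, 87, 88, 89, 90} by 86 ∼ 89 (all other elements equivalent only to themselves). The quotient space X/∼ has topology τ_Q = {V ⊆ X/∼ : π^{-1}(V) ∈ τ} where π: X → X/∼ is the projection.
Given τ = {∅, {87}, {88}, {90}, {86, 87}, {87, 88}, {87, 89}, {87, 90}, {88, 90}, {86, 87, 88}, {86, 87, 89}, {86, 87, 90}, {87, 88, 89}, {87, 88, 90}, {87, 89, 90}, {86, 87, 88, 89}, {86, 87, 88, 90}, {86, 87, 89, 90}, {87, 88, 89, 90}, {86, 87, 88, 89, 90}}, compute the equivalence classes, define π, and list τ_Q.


X/∼ = {[86=89], [87], [88], [90]}; |τ_Q| = 12.

Equivalence classes: [86=89], [87], [88], [90].
Quotient map π: X → X/∼ sends 86 ↦ [86=89], 87 ↦ [87], 88 ↦ [88], 89 ↦ [86=89], 90 ↦ [90].
For each subset V ⊆ X/∼, compute π^{-1}(V) ⊆ X and check whether π^{-1}(V) ∈ τ. V is open in τ_Q iff π^{-1}(V) ∈ τ.
  V = {}: π^{-1}(V) = ∅ ∈ τ ✓.
  V = {[86=89]}: π^{-1}(V) = {86, 89} ∉ τ ✗.
  V = {[87]}: π^{-1}(V) = {87} ∈ τ ✓.
  V = {[86=89], [87]}: π^{-1}(V) = {86, 87, 89} ∈ τ ✓.
  V = {[88]}: π^{-1}(V) = {88} ∈ τ ✓.
  V = {[86=89], [88]}: π^{-1}(V) = {86, 88, 89} ∉ τ ✗.
  V = {[87], [88]}: π^{-1}(V) = {87, 88} ∈ τ ✓.
  V = {[86=89], [87], [88]}: π^{-1}(V) = {86, 87, 88, 89} ∈ τ ✓.
  V = {[90]}: π^{-1}(V) = {90} ∈ τ ✓.
  V = {[86=89], [90]}: π^{-1}(V) = {86, 89, 90} ∉ τ ✗.
  V = {[87], [90]}: π^{-1}(V) = {87, 90} ∈ τ ✓.
  V = {[86=89], [87], [90]}: π^{-1}(V) = {86, 87, 89, 90} ∈ τ ✓.
  V = {[88], [90]}: π^{-1}(V) = {88, 90} ∈ τ ✓.
  V = {[86=89], [88], [90]}: π^{-1}(V) = {86, 88, 89, 90} ∉ τ ✗.
  V = {[87], [88], [90]}: π^{-1}(V) = {87, 88, 90} ∈ τ ✓.
  V = {[86=89], [87], [88], [90]}: π^{-1}(V) = {86, 87, 88, 89, 90} ∈ τ ✓.
Open sets in the quotient: τ_Q = {{}, {[87]}, {[86=89], [87]}, {[88]}, {[87], [88]}, {[86=89], [87], [88]}, {[90]}, {[87], [90]}, {[86=89], [87], [90]}, {[88], [90]}, {[87], [88], [90]}, {[86=89], [87], [88], [90]}} (12 elements).


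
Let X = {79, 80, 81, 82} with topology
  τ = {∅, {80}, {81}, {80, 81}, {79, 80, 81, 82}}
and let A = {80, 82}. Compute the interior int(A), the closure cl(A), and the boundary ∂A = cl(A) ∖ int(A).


int(A) = {80}, cl(A) = {79, 80, 82}, ∂A = {79, 82}.

Closed sets in (X, τ) are complements of opens:
  closed(X, τ) = {∅, {79, 82}, {79, 80, 82}, {79, 81, 82}, {79, 80, 81, 82}}.
int(A) = ⋃ {U ∈ τ : U ⊆ A}. Opens contained in A: ∅, {80}.
Taking the union of these: int(A) = {80}.
cl(A) = ⋂ {C closed : A ⊆ C}. Closed sets containing A: {79, 80, 82}, {79, 80, 81, 82}.
Intersecting these: cl(A) = {79, 80, 82}.
∂A = cl(A) ∖ int(A) = {79, 80, 82} ∖ {80} = {79, 82}.


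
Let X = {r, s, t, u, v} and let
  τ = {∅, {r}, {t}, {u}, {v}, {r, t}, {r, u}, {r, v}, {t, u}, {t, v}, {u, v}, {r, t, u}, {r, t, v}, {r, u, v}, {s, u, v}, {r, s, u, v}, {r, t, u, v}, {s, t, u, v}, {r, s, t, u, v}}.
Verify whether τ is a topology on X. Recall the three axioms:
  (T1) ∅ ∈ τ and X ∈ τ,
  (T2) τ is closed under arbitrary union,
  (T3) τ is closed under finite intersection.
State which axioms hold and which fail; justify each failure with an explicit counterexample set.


τ is NOT a topology on X.

Axiom (T1): ∅ ∈ τ? Yes; X ∈ τ? Yes.
Axiom (T2/T3): check pairwise unions and intersections of members of τ.
Counterexample for (T2): {t} ∪ {u, v} = {t, u, v} ∉ τ. Therefore τ is NOT a topology.


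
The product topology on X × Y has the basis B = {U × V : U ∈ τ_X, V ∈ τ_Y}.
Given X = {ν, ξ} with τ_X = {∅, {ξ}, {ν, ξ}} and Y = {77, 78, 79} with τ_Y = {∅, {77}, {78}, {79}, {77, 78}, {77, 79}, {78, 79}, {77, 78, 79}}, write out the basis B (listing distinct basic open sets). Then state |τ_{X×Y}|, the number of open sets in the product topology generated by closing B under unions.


Basis B = {∅ × ∅, {ξ} × {77}, {ξ} × {78}, {ξ} × {79}, {ν, ξ} × {77}, {ν, ξ} × {78}, {ν, ξ} × {79}, {ξ} × {77, 78}, {ξ} × {77, 79}, {ξ} × {78, 79}, {ξ} × {77, 78, 79}, {ν, ξ} × {77, 78}, {ν, ξ} × {77, 79}, {ν, ξ} × {78, 79}, {ν, ξ} × {77, 78, 79}}; |τ_{X×Y}| = 27.

Enumerate products U × V with U ∈ τ_X, V ∈ τ_Y (deduplicated):
  ∅ × ∅ = {} (∅)
  {ξ} × {77} = {(ξ,77)}
  {ξ} × {78} = {(ξ,78)}
  {ξ} × {79} = {(ξ,79)}
  {ν, ξ} × {77} = {(ν,77), (ξ,77)}
  {ν, ξ} × {78} = {(ν,78), (ξ,78)}
  {ν, ξ} × {79} = {(ν,79), (ξ,79)}
  {ξ} × {77, 78} = {(ξ,77), (ξ,78)}
  {ξ} × {77, 79} = {(ξ,77), (ξ,79)}
  {ξ} × {78, 79} = {(ξ,78), (ξ,79)}
  {ξ} × {77, 78, 79} = {(ξ,77), (ξ,78), (ξ,79)}
  {ν, ξ} × {77, 78} = {(ν,77), (ν,78), (ξ,77), (ξ,78)}
  {ν, ξ} × {77, 79} = {(ν,77), (ν,79), (ξ,77), (ξ,79)}
  {ν, ξ} × {78, 79} = {(ν,78), (ν,79), (ξ,78), (ξ,79)}
  {ν, ξ} × {77, 78, 79} = {(ν,77), (ν,78), (ν,79), (ξ,77), (ξ,78), (ξ,79)}
These 15 distinct sets form the basis B.
Close under arbitrary unions to get τ_{X×Y}; counting gives |τ_{X×Y}| = 27.


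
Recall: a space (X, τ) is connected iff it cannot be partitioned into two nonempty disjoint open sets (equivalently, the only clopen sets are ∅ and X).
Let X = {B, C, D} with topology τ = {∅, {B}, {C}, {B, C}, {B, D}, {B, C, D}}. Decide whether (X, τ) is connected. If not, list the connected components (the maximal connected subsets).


(X, τ) is disconnected; components = [{C}, {B, D}].

Find clopen sets (U ∈ τ with X ∖ U ∈ τ):
  U = ∅, X ∖ U = {B, C, D} — both open, so U is clopen.
  U = {C}, X ∖ U = {B, D} — both open, so U is clopen.
  U = {B, D}, X ∖ U = {C} — both open, so U is clopen.
  U = {B, C, D}, X ∖ U = ∅ — both open, so U is clopen.
Nontrivial clopen(s) exist: e.g. {C}. So (X, τ) is disconnected.
Compute connected components by grouping points that agree on all clopens:
  component: {C}
  component: {B, D}


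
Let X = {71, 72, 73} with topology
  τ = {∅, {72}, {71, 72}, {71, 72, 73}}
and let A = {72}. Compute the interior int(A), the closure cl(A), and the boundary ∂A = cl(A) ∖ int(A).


int(A) = {72}, cl(A) = {71, 72, 73}, ∂A = {71, 73}.

Closed sets in (X, τ) are complements of opens:
  closed(X, τ) = {∅, {73}, {71, 73}, {71, 72, 73}}.
int(A) = ⋃ {U ∈ τ : U ⊆ A}. Opens contained in A: ∅, {72}.
Taking the union of these: int(A) = {72}.
cl(A) = ⋂ {C closed : A ⊆ C}. Closed sets containing A: {71, 72, 73}.
Intersecting these: cl(A) = {71, 72, 73}.
∂A = cl(A) ∖ int(A) = {71, 72, 73} ∖ {72} = {71, 73}.


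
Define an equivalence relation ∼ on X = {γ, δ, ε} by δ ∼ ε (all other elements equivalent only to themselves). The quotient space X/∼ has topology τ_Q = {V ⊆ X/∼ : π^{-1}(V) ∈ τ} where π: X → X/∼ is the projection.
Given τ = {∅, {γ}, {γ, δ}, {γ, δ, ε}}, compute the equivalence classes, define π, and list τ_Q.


X/∼ = {[γ], [δ=ε]}; |τ_Q| = 3.

Equivalence classes: [γ], [δ=ε].
Quotient map π: X → X/∼ sends γ ↦ [γ], δ ↦ [δ=ε], ε ↦ [δ=ε].
For each subset V ⊆ X/∼, compute π^{-1}(V) ⊆ X and check whether π^{-1}(V) ∈ τ. V is open in τ_Q iff π^{-1}(V) ∈ τ.
  V = {}: π^{-1}(V) = ∅ ∈ τ ✓.
  V = {[γ]}: π^{-1}(V) = {γ} ∈ τ ✓.
  V = {[δ=ε]}: π^{-1}(V) = {δ, ε} ∉ τ ✗.
  V = {[γ], [δ=ε]}: π^{-1}(V) = {γ, δ, ε} ∈ τ ✓.
Open sets in the quotient: τ_Q = {{}, {[γ]}, {[γ], [δ=ε]}} (3 elements).


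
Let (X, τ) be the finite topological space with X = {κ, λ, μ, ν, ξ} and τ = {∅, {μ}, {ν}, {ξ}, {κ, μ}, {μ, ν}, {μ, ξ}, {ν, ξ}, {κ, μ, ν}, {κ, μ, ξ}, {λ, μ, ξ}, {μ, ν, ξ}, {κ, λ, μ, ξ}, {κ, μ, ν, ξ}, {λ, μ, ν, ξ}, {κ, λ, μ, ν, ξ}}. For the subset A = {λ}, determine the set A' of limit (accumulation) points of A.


A' = ∅

For each x ∈ X, list the open sets U ∈ τ with x ∈ U, then check whether U ∩ (A ∖ {x}) ≠ ∅ for every such U.
  x = κ: open {κ, μ} ∋ x has {κ, μ} ∩ (A ∖ {κ}) = ∅, so x is NOT a limit point.
  x = λ: open {λ, μ, ξ} ∋ x has {λ, μ, ξ} ∩ (A ∖ {λ}) = ∅, so x is NOT a limit point.
  x = μ: open {μ} ∋ x has {μ} ∩ (A ∖ {μ}) = ∅, so x is NOT a limit point.
  x = ν: open {ν} ∋ x has {ν} ∩ (A ∖ {ν}) = ∅, so x is NOT a limit point.
  x = ξ: open {ξ} ∋ x has {ξ} ∩ (A ∖ {ξ}) = ∅, so x is NOT a limit point.
Collecting: A' = ∅.


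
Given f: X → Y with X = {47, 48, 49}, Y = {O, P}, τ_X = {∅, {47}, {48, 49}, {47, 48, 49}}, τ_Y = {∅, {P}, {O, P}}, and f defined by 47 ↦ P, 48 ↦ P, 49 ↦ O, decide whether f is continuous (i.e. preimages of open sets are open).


f is NOT continuous.

Compute f^{-1}(U) for each U ∈ τ_Y:
  U = ∅: f^{-1}(U) = ∅ ∈ τ_X ✓.
  U = {P}: f^{-1}(U) = {47, 48} ∉ τ_X ✗.
  U = {O, P}: f^{-1}(U) = {47, 48, 49} ∈ τ_X ✓.
Found U = {P} with f^{-1}(U) = {47, 48} not in τ_X. Therefore f is NOT continuous.


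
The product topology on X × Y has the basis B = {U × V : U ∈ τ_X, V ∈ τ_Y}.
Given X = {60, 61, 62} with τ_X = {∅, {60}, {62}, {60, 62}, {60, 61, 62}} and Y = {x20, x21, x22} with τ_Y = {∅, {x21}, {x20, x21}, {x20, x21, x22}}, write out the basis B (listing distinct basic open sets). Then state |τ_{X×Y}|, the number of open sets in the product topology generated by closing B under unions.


Basis B = {∅ × ∅, {60} × {x21}, {62} × {x21}, {60} × {x20, x21}, {60, 62} × {x21}, {62} × {x20, x21}, {60} × {x20, x21, x22}, {60, 61, 62} × {x21}, {62} × {x20, x21, x22}, {60, 62} × {x20, x21}, {60, 62} × {x20, x21, x22}, {60, 61, 62} × {x20, x21}, {60, 61, 62} × {x20, x21, x22}}; |τ_{X×Y}| = 30.

Enumerate products U × V with U ∈ τ_X, V ∈ τ_Y (deduplicated):
  ∅ × ∅ = {} (∅)
  {60} × {x21} = {(60,x21)}
  {62} × {x21} = {(62,x21)}
  {60} × {x20, x21} = {(60,x20), (60,x21)}
  {60, 62} × {x21} = {(60,x21), (62,x21)}
  {62} × {x20, x21} = {(62,x20), (62,x21)}
  {60} × {x20, x21, x22} = {(60,x20), (60,x21), (60,x22)}
  {60, 61, 62} × {x21} = {(60,x21), (61,x21), (62,x21)}
  {62} × {x20, x21, x22} = {(62,x20), (62,x21), (62,x22)}
  {60, 62} × {x20, x21} = {(60,x20), (60,x21), (62,x20), (62,x21)}
  {60, 62} × {x20, x21, x22} = {(60,x20), (60,x21), (60,x22), (62,x20), (62,x21), (62,x22)}
  {60, 61, 62} × {x20, x21} = {(60,x20), (60,x21), (61,x20), (61,x21), (62,x20), (62,x21)}
  {60, 61, 62} × {x20, x21, x22} = {(60,x20), (60,x21), (60,x22), (61,x20), (61,x21), (61,x22), (62,x20), (62,x21), (62,x22)}
These 13 distinct sets form the basis B.
Close under arbitrary unions to get τ_{X×Y}; counting gives |τ_{X×Y}| = 30.


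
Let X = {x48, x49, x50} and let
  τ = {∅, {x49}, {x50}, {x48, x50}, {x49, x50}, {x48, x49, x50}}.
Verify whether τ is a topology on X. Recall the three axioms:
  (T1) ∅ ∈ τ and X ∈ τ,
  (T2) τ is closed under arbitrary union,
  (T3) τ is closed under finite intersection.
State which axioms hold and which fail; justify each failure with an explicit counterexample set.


τ IS a topology on X.

Axiom (T1): ∅ ∈ τ? Yes; X ∈ τ? Yes.
Axiom (T2/T3): check pairwise unions and intersections of members of τ.
All pairwise intersections and unions checked — each lies in τ. Therefore τ satisfies (T1), (T2), (T3): it IS a topology on X.


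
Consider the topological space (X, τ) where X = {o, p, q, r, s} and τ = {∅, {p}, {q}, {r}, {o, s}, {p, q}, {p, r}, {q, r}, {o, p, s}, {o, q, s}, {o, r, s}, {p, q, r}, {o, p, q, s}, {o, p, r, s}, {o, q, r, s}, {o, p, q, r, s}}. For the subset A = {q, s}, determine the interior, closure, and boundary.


int(A) = {q}, cl(A) = {o, q, s}, ∂A = {o, s}.

Closed sets in (X, τ) are complements of opens:
  closed(X, τ) = {∅, {p}, {q}, {r}, {o, s}, {p, q}, {p, r}, {q, r}, {o, p, s}, {o, q, s}, {o, r, s}, {p, q, r}, {o, p, q, s}, {o, p, r, s}, {o, q, r, s}, {o, p, q, r, s}}.
int(A) = ⋃ {U ∈ τ : U ⊆ A}. Opens contained in A: ∅, {q}.
Taking the union of these: int(A) = {q}.
cl(A) = ⋂ {C closed : A ⊆ C}. Closed sets containing A: {o, q, s}, {o, p, q, s}, {o, q, r, s}, {o, p, q, r, s}.
Intersecting these: cl(A) = {o, q, s}.
∂A = cl(A) ∖ int(A) = {o, q, s} ∖ {q} = {o, s}.


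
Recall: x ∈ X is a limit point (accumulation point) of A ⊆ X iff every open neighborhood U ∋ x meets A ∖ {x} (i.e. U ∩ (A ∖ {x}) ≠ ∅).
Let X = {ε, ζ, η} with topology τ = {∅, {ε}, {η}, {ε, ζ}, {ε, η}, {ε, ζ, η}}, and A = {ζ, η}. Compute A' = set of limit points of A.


A' = ∅

For each x ∈ X, list the open sets U ∈ τ with x ∈ U, then check whether U ∩ (A ∖ {x}) ≠ ∅ for every such U.
  x = ε: open {ε} ∋ x has {ε} ∩ (A ∖ {ε}) = ∅, so x is NOT a limit point.
  x = ζ: open {ε, ζ} ∋ x has {ε, ζ} ∩ (A ∖ {ζ}) = ∅, so x is NOT a limit point.
  x = η: open {η} ∋ x has {η} ∩ (A ∖ {η}) = ∅, so x is NOT a limit point.
Collecting: A' = ∅.


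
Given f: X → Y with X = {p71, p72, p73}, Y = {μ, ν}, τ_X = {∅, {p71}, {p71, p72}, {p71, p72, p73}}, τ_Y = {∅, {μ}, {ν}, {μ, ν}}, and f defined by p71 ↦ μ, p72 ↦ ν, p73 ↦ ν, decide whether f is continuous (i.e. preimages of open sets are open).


f is NOT continuous.

Compute f^{-1}(U) for each U ∈ τ_Y:
  U = ∅: f^{-1}(U) = ∅ ∈ τ_X ✓.
  U = {μ}: f^{-1}(U) = {p71} ∈ τ_X ✓.
  U = {ν}: f^{-1}(U) = {p72, p73} ∉ τ_X ✗.
  U = {μ, ν}: f^{-1}(U) = {p71, p72, p73} ∈ τ_X ✓.
Found U = {ν} with f^{-1}(U) = {p72, p73} not in τ_X. Therefore f is NOT continuous.


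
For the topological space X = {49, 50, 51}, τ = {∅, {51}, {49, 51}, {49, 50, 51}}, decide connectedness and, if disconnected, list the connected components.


(X, τ) is connected.

Find clopen sets (U ∈ τ with X ∖ U ∈ τ):
  U = ∅, X ∖ U = {49, 50, 51} — both open, so U is clopen.
  U = {49, 50, 51}, X ∖ U = ∅ — both open, so U is clopen.
Only trivial clopens (∅ and X) exist, so (X, τ) is connected.
Compute connected components by grouping points that agree on all clopens:
  component: {49, 50, 51}


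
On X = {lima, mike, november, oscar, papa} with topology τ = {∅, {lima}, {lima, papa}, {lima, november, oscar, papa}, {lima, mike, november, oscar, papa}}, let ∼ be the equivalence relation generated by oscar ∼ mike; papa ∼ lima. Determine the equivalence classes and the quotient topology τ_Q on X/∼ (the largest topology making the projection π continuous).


X/∼ = {[lima=papa], [mike=oscar], [november]}; |τ_Q| = 3.

Equivalence classes: [lima=papa], [mike=oscar], [november].
Quotient map π: X → X/∼ sends lima ↦ [lima=papa], mike ↦ [mike=oscar], november ↦ [november], oscar ↦ [mike=oscar], papa ↦ [lima=papa].
For each subset V ⊆ X/∼, compute π^{-1}(V) ⊆ X and check whether π^{-1}(V) ∈ τ. V is open in τ_Q iff π^{-1}(V) ∈ τ.
  V = {}: π^{-1}(V) = ∅ ∈ τ ✓.
  V = {[lima=papa]}: π^{-1}(V) = {lima, papa} ∈ τ ✓.
  V = {[mike=oscar]}: π^{-1}(V) = {mike, oscar} ∉ τ ✗.
  V = {[lima=papa], [mike=oscar]}: π^{-1}(V) = {lima, mike, oscar, papa} ∉ τ ✗.
  V = {[november]}: π^{-1}(V) = {november} ∉ τ ✗.
  V = {[lima=papa], [november]}: π^{-1}(V) = {lima, november, papa} ∉ τ ✗.
  V = {[mike=oscar], [november]}: π^{-1}(V) = {mike, november, oscar} ∉ τ ✗.
  V = {[lima=papa], [mike=oscar], [november]}: π^{-1}(V) = {lima, mike, november, oscar, papa} ∈ τ ✓.
Open sets in the quotient: τ_Q = {{}, {[lima=papa]}, {[lima=papa], [mike=oscar], [november]}} (3 elements).


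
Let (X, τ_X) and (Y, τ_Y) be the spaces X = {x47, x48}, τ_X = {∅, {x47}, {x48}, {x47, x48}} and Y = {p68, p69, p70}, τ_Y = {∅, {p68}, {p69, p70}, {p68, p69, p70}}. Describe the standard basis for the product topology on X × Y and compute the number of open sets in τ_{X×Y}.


Basis B = {∅ × ∅, {x47} × {p68}, {x48} × {p68}, {x47, x48} × {p68}, {x47} × {p69, p70}, {x48} × {p69, p70}, {x47} × {p68, p69, p70}, {x48} × {p68, p69, p70}, {x47, x48} × {p69, p70}, {x47, x48} × {p68, p69, p70}}; |τ_{X×Y}| = 16.

Enumerate products U × V with U ∈ τ_X, V ∈ τ_Y (deduplicated):
  ∅ × ∅ = {} (∅)
  {x47} × {p68} = {(x47,p68)}
  {x48} × {p68} = {(x48,p68)}
  {x47, x48} × {p68} = {(x47,p68), (x48,p68)}
  {x47} × {p69, p70} = {(x47,p69), (x47,p70)}
  {x48} × {p69, p70} = {(x48,p69), (x48,p70)}
  {x47} × {p68, p69, p70} = {(x47,p68), (x47,p69), (x47,p70)}
  {x48} × {p68, p69, p70} = {(x48,p68), (x48,p69), (x48,p70)}
  {x47, x48} × {p69, p70} = {(x47,p69), (x47,p70), (x48,p69), (x48,p70)}
  {x47, x48} × {p68, p69, p70} = {(x47,p68), (x47,p69), (x47,p70), (x48,p68), (x48,p69), (x48,p70)}
These 10 distinct sets form the basis B.
Close under arbitrary unions to get τ_{X×Y}; counting gives |τ_{X×Y}| = 16.


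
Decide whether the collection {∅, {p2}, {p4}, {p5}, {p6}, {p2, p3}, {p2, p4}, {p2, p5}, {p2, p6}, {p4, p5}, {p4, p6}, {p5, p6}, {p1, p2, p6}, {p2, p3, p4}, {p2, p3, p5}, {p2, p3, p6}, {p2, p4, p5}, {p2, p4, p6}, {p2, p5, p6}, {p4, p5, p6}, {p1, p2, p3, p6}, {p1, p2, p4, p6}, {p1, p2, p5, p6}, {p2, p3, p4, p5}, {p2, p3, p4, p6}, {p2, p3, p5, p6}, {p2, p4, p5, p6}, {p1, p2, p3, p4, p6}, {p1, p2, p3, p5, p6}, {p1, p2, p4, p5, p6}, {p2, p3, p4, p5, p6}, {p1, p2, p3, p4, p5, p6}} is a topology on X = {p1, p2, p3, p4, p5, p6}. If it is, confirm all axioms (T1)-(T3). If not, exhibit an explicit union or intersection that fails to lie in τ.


τ IS a topology on X.

Axiom (T1): ∅ ∈ τ? Yes; X ∈ τ? Yes.
Axiom (T2/T3): check pairwise unions and intersections of members of τ.
All pairwise intersections and unions checked — each lies in τ. Therefore τ satisfies (T1), (T2), (T3): it IS a topology on X.


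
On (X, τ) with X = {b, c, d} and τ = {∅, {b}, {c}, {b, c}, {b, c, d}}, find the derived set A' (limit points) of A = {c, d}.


A' = {d}

For each x ∈ X, list the open sets U ∈ τ with x ∈ U, then check whether U ∩ (A ∖ {x}) ≠ ∅ for every such U.
  x = b: open {b} ∋ x has {b} ∩ (A ∖ {b}) = ∅, so x is NOT a limit point.
  x = c: open {c} ∋ x has {c} ∩ (A ∖ {c}) = ∅, so x is NOT a limit point.
  x = d: opens ∋ x are {b, c, d}; each meets A ∖ {d}, so x IS a limit point.
Collecting: A' = {d}.


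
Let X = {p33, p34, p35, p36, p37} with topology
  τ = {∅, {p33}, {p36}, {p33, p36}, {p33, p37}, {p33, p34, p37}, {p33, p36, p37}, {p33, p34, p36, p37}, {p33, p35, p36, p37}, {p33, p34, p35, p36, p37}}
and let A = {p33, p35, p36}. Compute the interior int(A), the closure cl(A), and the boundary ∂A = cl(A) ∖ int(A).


int(A) = {p33, p36}, cl(A) = {p33, p34, p35, p36, p37}, ∂A = {p34, p35, p37}.

Closed sets in (X, τ) are complements of opens:
  closed(X, τ) = {∅, {p34}, {p35}, {p34, p35}, {p35, p36}, {p34, p35, p36}, {p34, p35, p37}, {p33, p34, p35, p37}, {p34, p35, p36, p37}, {p33, p34, p35, p36, p37}}.
int(A) = ⋃ {U ∈ τ : U ⊆ A}. Opens contained in A: ∅, {p33}, {p36}, {p33, p36}.
Taking the union of these: int(A) = {p33, p36}.
cl(A) = ⋂ {C closed : A ⊆ C}. Closed sets containing A: {p33, p34, p35, p36, p37}.
Intersecting these: cl(A) = {p33, p34, p35, p36, p37}.
∂A = cl(A) ∖ int(A) = {p33, p34, p35, p36, p37} ∖ {p33, p36} = {p34, p35, p37}.


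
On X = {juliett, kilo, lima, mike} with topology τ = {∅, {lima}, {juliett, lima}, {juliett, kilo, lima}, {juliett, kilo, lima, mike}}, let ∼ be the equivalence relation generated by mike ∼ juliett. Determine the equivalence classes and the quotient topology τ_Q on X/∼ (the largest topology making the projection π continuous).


X/∼ = {[juliett=mike], [kilo], [lima]}; |τ_Q| = 3.

Equivalence classes: [juliett=mike], [kilo], [lima].
Quotient map π: X → X/∼ sends juliett ↦ [juliett=mike], kilo ↦ [kilo], lima ↦ [lima], mike ↦ [juliett=mike].
For each subset V ⊆ X/∼, compute π^{-1}(V) ⊆ X and check whether π^{-1}(V) ∈ τ. V is open in τ_Q iff π^{-1}(V) ∈ τ.
  V = {}: π^{-1}(V) = ∅ ∈ τ ✓.
  V = {[juliett=mike]}: π^{-1}(V) = {juliett, mike} ∉ τ ✗.
  V = {[kilo]}: π^{-1}(V) = {kilo} ∉ τ ✗.
  V = {[juliett=mike], [kilo]}: π^{-1}(V) = {juliett, kilo, mike} ∉ τ ✗.
  V = {[lima]}: π^{-1}(V) = {lima} ∈ τ ✓.
  V = {[juliett=mike], [lima]}: π^{-1}(V) = {juliett, lima, mike} ∉ τ ✗.
  V = {[kilo], [lima]}: π^{-1}(V) = {kilo, lima} ∉ τ ✗.
  V = {[juliett=mike], [kilo], [lima]}: π^{-1}(V) = {juliett, kilo, lima, mike} ∈ τ ✓.
Open sets in the quotient: τ_Q = {{}, {[lima]}, {[juliett=mike], [kilo], [lima]}} (3 elements).


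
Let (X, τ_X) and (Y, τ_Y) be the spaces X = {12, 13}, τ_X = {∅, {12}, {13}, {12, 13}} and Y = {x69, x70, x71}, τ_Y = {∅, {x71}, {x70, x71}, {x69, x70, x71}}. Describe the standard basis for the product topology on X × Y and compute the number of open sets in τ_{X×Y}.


Basis B = {∅ × ∅, {12} × {x71}, {13} × {x71}, {12} × {x70, x71}, {12, 13} × {x71}, {13} × {x70, x71}, {12} × {x69, x70, x71}, {13} × {x69, x70, x71}, {12, 13} × {x70, x71}, {12, 13} × {x69, x70, x71}}; |τ_{X×Y}| = 16.

Enumerate products U × V with U ∈ τ_X, V ∈ τ_Y (deduplicated):
  ∅ × ∅ = {} (∅)
  {12} × {x71} = {(12,x71)}
  {13} × {x71} = {(13,x71)}
  {12} × {x70, x71} = {(12,x70), (12,x71)}
  {12, 13} × {x71} = {(12,x71), (13,x71)}
  {13} × {x70, x71} = {(13,x70), (13,x71)}
  {12} × {x69, x70, x71} = {(12,x69), (12,x70), (12,x71)}
  {13} × {x69, x70, x71} = {(13,x69), (13,x70), (13,x71)}
  {12, 13} × {x70, x71} = {(12,x70), (12,x71), (13,x70), (13,x71)}
  {12, 13} × {x69, x70, x71} = {(12,x69), (12,x70), (12,x71), (13,x69), (13,x70), (13,x71)}
These 10 distinct sets form the basis B.
Close under arbitrary unions to get τ_{X×Y}; counting gives |τ_{X×Y}| = 16.


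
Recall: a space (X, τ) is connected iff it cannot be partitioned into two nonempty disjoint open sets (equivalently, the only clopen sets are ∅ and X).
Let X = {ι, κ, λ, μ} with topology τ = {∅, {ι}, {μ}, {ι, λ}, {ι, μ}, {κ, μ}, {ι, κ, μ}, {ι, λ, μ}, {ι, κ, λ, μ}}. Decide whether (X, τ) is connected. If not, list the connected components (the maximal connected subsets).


(X, τ) is disconnected; components = [{ι, λ}, {κ, μ}].

Find clopen sets (U ∈ τ with X ∖ U ∈ τ):
  U = ∅, X ∖ U = {ι, κ, λ, μ} — both open, so U is clopen.
  U = {ι, λ}, X ∖ U = {κ, μ} — both open, so U is clopen.
  U = {κ, μ}, X ∖ U = {ι, λ} — both open, so U is clopen.
  U = {ι, κ, λ, μ}, X ∖ U = ∅ — both open, so U is clopen.
Nontrivial clopen(s) exist: e.g. {κ, μ}. So (X, τ) is disconnected.
Compute connected components by grouping points that agree on all clopens:
  component: {ι, λ}
  component: {κ, μ}


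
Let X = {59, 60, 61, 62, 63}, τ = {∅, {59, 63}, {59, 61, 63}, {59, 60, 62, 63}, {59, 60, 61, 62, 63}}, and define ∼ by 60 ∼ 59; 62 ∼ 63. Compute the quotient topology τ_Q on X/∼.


X/∼ = {[59=60], [61], [62=63]}; |τ_Q| = 3.

Equivalence classes: [59=60], [61], [62=63].
Quotient map π: X → X/∼ sends 59 ↦ [59=60], 60 ↦ [59=60], 61 ↦ [61], 62 ↦ [62=63], 63 ↦ [62=63].
For each subset V ⊆ X/∼, compute π^{-1}(V) ⊆ X and check whether π^{-1}(V) ∈ τ. V is open in τ_Q iff π^{-1}(V) ∈ τ.
  V = {}: π^{-1}(V) = ∅ ∈ τ ✓.
  V = {[59=60]}: π^{-1}(V) = {59, 60} ∉ τ ✗.
  V = {[61]}: π^{-1}(V) = {61} ∉ τ ✗.
  V = {[59=60], [61]}: π^{-1}(V) = {59, 60, 61} ∉ τ ✗.
  V = {[62=63]}: π^{-1}(V) = {62, 63} ∉ τ ✗.
  V = {[59=60], [62=63]}: π^{-1}(V) = {59, 60, 62, 63} ∈ τ ✓.
  V = {[61], [62=63]}: π^{-1}(V) = {61, 62, 63} ∉ τ ✗.
  V = {[59=60], [61], [62=63]}: π^{-1}(V) = {59, 60, 61, 62, 63} ∈ τ ✓.
Open sets in the quotient: τ_Q = {{}, {[59=60], [62=63]}, {[59=60], [61], [62=63]}} (3 elements).


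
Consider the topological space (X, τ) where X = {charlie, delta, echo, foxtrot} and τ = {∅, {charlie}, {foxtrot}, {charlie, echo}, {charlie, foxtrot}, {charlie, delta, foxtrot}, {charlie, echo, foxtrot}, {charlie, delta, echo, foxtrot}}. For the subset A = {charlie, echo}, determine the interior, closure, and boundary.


int(A) = {charlie, echo}, cl(A) = {charlie, delta, echo}, ∂A = {delta}.

Closed sets in (X, τ) are complements of opens:
  closed(X, τ) = {∅, {delta}, {echo}, {delta, echo}, {delta, foxtrot}, {charlie, delta, echo}, {delta, echo, foxtrot}, {charlie, delta, echo, foxtrot}}.
int(A) = ⋃ {U ∈ τ : U ⊆ A}. Opens contained in A: ∅, {charlie}, {charlie, echo}.
Taking the union of these: int(A) = {charlie, echo}.
cl(A) = ⋂ {C closed : A ⊆ C}. Closed sets containing A: {charlie, delta, echo}, {charlie, delta, echo, foxtrot}.
Intersecting these: cl(A) = {charlie, delta, echo}.
∂A = cl(A) ∖ int(A) = {charlie, delta, echo} ∖ {charlie, echo} = {delta}.


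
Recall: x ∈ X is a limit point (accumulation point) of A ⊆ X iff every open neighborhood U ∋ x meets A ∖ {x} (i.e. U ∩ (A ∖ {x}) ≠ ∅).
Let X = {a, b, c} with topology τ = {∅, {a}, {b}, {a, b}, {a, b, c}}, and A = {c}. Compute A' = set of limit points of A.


A' = ∅

For each x ∈ X, list the open sets U ∈ τ with x ∈ U, then check whether U ∩ (A ∖ {x}) ≠ ∅ for every such U.
  x = a: open {a} ∋ x has {a} ∩ (A ∖ {a}) = ∅, so x is NOT a limit point.
  x = b: open {b} ∋ x has {b} ∩ (A ∖ {b}) = ∅, so x is NOT a limit point.
  x = c: open {a, b, c} ∋ x has {a, b, c} ∩ (A ∖ {c}) = ∅, so x is NOT a limit point.
Collecting: A' = ∅.


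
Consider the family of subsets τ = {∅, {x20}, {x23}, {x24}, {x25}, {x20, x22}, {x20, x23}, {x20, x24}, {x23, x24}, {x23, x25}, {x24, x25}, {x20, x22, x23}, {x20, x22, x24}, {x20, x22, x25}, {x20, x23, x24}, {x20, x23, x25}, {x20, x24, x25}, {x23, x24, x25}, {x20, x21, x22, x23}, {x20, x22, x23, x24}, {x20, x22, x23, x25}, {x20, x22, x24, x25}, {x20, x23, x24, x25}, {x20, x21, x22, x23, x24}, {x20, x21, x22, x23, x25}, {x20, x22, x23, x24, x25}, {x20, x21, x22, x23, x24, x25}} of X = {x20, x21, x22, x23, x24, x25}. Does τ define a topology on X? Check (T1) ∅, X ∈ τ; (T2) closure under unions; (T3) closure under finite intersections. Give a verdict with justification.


τ is NOT a topology on X.

Axiom (T1): ∅ ∈ τ? Yes; X ∈ τ? Yes.
Axiom (T2/T3): check pairwise unions and intersections of members of τ.
Counterexample for (T2): {x20} ∪ {x25} = {x20, x25} ∉ τ. Therefore τ is NOT a topology.


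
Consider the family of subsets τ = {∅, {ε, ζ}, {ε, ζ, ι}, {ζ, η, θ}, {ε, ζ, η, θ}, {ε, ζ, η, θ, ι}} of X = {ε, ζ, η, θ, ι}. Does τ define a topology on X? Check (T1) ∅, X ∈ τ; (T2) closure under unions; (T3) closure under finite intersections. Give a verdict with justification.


τ is NOT a topology on X.

Axiom (T1): ∅ ∈ τ? Yes; X ∈ τ? Yes.
Axiom (T2/T3): check pairwise unions and intersections of members of τ.
Counterexample for (T3): {ε, ζ} ∩ {ζ, η, θ} = {ζ} ∉ τ. Therefore τ is NOT a topology.


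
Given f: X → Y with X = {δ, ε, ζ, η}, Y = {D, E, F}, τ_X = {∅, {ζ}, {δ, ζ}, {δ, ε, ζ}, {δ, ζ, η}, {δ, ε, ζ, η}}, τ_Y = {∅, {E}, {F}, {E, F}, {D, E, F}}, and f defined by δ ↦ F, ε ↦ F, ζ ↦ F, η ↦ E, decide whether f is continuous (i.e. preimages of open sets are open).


f is NOT continuous.

Compute f^{-1}(U) for each U ∈ τ_Y:
  U = ∅: f^{-1}(U) = ∅ ∈ τ_X ✓.
  U = {E}: f^{-1}(U) = {η} ∉ τ_X ✗.
  U = {F}: f^{-1}(U) = {δ, ε, ζ} ∈ τ_X ✓.
  U = {E, F}: f^{-1}(U) = {δ, ε, ζ, η} ∈ τ_X ✓.
  U = {D, E, F}: f^{-1}(U) = {δ, ε, ζ, η} ∈ τ_X ✓.
Found U = {E} with f^{-1}(U) = {η} not in τ_X. Therefore f is NOT continuous.


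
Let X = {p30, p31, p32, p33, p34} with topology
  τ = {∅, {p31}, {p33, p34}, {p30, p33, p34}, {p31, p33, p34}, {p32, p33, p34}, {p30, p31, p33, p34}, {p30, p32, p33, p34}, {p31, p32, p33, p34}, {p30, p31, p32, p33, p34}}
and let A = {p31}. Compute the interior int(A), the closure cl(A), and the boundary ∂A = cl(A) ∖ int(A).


int(A) = {p31}, cl(A) = {p31}, ∂A = ∅.

Closed sets in (X, τ) are complements of opens:
  closed(X, τ) = {∅, {p30}, {p31}, {p32}, {p30, p31}, {p30, p32}, {p31, p32}, {p30, p31, p32}, {p30, p32, p33, p34}, {p30, p31, p32, p33, p34}}.
int(A) = ⋃ {U ∈ τ : U ⊆ A}. Opens contained in A: ∅, {p31}.
Taking the union of these: int(A) = {p31}.
cl(A) = ⋂ {C closed : A ⊆ C}. Closed sets containing A: {p31}, {p30, p31}, {p31, p32}, {p30, p31, p32}, {p30, p31, p32, p33, p34}.
Intersecting these: cl(A) = {p31}.
∂A = cl(A) ∖ int(A) = {p31} ∖ {p31} = ∅.


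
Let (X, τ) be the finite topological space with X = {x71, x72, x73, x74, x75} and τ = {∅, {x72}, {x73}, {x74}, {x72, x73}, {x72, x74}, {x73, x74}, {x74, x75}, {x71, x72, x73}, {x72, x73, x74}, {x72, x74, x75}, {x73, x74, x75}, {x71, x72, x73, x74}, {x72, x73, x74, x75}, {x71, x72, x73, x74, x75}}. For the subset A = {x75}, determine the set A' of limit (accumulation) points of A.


A' = ∅

For each x ∈ X, list the open sets U ∈ τ with x ∈ U, then check whether U ∩ (A ∖ {x}) ≠ ∅ for every such U.
  x = x71: open {x71, x72, x73} ∋ x has {x71, x72, x73} ∩ (A ∖ {x71}) = ∅, so x is NOT a limit point.
  x = x72: open {x72} ∋ x has {x72} ∩ (A ∖ {x72}) = ∅, so x is NOT a limit point.
  x = x73: open {x73} ∋ x has {x73} ∩ (A ∖ {x73}) = ∅, so x is NOT a limit point.
  x = x74: open {x74} ∋ x has {x74} ∩ (A ∖ {x74}) = ∅, so x is NOT a limit point.
  x = x75: open {x74, x75} ∋ x has {x74, x75} ∩ (A ∖ {x75}) = ∅, so x is NOT a limit point.
Collecting: A' = ∅.


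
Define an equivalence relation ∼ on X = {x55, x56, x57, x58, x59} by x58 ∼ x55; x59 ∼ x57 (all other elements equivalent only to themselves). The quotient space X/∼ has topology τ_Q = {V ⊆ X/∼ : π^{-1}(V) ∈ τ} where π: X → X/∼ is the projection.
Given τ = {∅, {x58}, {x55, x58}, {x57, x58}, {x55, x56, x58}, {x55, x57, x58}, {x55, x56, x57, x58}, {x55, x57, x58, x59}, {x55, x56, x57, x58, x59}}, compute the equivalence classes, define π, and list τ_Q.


X/∼ = {[x55=x58], [x56], [x57=x59]}; |τ_Q| = 5.

Equivalence classes: [x55=x58], [x56], [x57=x59].
Quotient map π: X → X/∼ sends x55 ↦ [x55=x58], x56 ↦ [x56], x57 ↦ [x57=x59], x58 ↦ [x55=x58], x59 ↦ [x57=x59].
For each subset V ⊆ X/∼, compute π^{-1}(V) ⊆ X and check whether π^{-1}(V) ∈ τ. V is open in τ_Q iff π^{-1}(V) ∈ τ.
  V = {}: π^{-1}(V) = ∅ ∈ τ ✓.
  V = {[x55=x58]}: π^{-1}(V) = {x55, x58} ∈ τ ✓.
  V = {[x56]}: π^{-1}(V) = {x56} ∉ τ ✗.
  V = {[x55=x58], [x56]}: π^{-1}(V) = {x55, x56, x58} ∈ τ ✓.
  V = {[x57=x59]}: π^{-1}(V) = {x57, x59} ∉ τ ✗.
  V = {[x55=x58], [x57=x59]}: π^{-1}(V) = {x55, x57, x58, x59} ∈ τ ✓.
  V = {[x56], [x57=x59]}: π^{-1}(V) = {x56, x57, x59} ∉ τ ✗.
  V = {[x55=x58], [x56], [x57=x59]}: π^{-1}(V) = {x55, x56, x57, x58, x59} ∈ τ ✓.
Open sets in the quotient: τ_Q = {{}, {[x55=x58]}, {[x55=x58], [x56]}, {[x55=x58], [x57=x59]}, {[x55=x58], [x56], [x57=x59]}} (5 elements).


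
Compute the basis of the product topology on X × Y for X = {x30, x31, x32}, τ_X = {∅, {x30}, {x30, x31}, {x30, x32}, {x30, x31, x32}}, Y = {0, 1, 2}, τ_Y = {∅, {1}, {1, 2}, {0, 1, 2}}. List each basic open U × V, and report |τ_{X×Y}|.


Basis B = {∅ × ∅, {x30} × {1}, {x30} × {1, 2}, {x30, x31} × {1}, {x30, x32} × {1}, {x30} × {0, 1, 2}, {x30, x31, x32} × {1}, {x30, x31} × {1, 2}, {x30, x32} × {1, 2}, {x30, x31} × {0, 1, 2}, {x30, x32} × {0, 1, 2}, {x30, x31, x32} × {1, 2}, {x30, x31, x32} × {0, 1, 2}}; |τ_{X×Y}| = 30.

Enumerate products U × V with U ∈ τ_X, V ∈ τ_Y (deduplicated):
  ∅ × ∅ = {} (∅)
  {x30} × {1} = {(x30,1)}
  {x30} × {1, 2} = {(x30,1), (x30,2)}
  {x30, x31} × {1} = {(x30,1), (x31,1)}
  {x30, x32} × {1} = {(x30,1), (x32,1)}
  {x30} × {0, 1, 2} = {(x30,0), (x30,1), (x30,2)}
  {x30, x31, x32} × {1} = {(x30,1), (x31,1), (x32,1)}
  {x30, x31} × {1, 2} = {(x30,1), (x30,2), (x31,1), (x31,2)}
  {x30, x32} × {1, 2} = {(x30,1), (x30,2), (x32,1), (x32,2)}
  {x30, x31} × {0, 1, 2} = {(x30,0), (x30,1), (x30,2), (x31,0), (x31,1), (x31,2)}
  {x30, x32} × {0, 1, 2} = {(x30,0), (x30,1), (x30,2), (x32,0), (x32,1), (x32,2)}
  {x30, x31, x32} × {1, 2} = {(x30,1), (x30,2), (x31,1), (x31,2), (x32,1), (x32,2)}
  {x30, x31, x32} × {0, 1, 2} = {(x30,0), (x30,1), (x30,2), (x31,0), (x31,1), (x31,2), (x32,0), (x32,1), (x32,2)}
These 13 distinct sets form the basis B.
Close under arbitrary unions to get τ_{X×Y}; counting gives |τ_{X×Y}| = 30.


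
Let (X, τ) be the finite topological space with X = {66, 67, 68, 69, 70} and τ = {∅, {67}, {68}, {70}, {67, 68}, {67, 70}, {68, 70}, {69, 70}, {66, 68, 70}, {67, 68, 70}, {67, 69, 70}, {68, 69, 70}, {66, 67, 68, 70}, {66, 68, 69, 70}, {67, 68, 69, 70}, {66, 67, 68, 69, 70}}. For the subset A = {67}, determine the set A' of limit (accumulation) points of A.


A' = ∅

For each x ∈ X, list the open sets U ∈ τ with x ∈ U, then check whether U ∩ (A ∖ {x}) ≠ ∅ for every such U.
  x = 66: open {66, 68, 70} ∋ x has {66, 68, 70} ∩ (A ∖ {66}) = ∅, so x is NOT a limit point.
  x = 67: open {67} ∋ x has {67} ∩ (A ∖ {67}) = ∅, so x is NOT a limit point.
  x = 68: open {68} ∋ x has {68} ∩ (A ∖ {68}) = ∅, so x is NOT a limit point.
  x = 69: open {69, 70} ∋ x has {69, 70} ∩ (A ∖ {69}) = ∅, so x is NOT a limit point.
  x = 70: open {70} ∋ x has {70} ∩ (A ∖ {70}) = ∅, so x is NOT a limit point.
Collecting: A' = ∅.


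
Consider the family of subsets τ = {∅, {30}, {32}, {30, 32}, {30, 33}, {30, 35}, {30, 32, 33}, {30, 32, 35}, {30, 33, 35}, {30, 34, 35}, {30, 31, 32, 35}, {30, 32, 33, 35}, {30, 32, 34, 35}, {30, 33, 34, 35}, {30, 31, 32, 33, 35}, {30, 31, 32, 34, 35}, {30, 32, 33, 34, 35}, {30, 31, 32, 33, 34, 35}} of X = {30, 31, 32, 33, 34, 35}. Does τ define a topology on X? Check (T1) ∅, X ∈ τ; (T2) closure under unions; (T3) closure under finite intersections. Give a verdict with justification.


τ IS a topology on X.

Axiom (T1): ∅ ∈ τ? Yes; X ∈ τ? Yes.
Axiom (T2/T3): check pairwise unions and intersections of members of τ.
All pairwise intersections and unions checked — each lies in τ. Therefore τ satisfies (T1), (T2), (T3): it IS a topology on X.


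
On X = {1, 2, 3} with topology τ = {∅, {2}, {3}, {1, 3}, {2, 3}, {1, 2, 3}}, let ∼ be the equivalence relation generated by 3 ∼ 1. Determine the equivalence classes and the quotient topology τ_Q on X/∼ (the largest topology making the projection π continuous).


X/∼ = {[1=3], [2]}; |τ_Q| = 4.

Equivalence classes: [1=3], [2].
Quotient map π: X → X/∼ sends 1 ↦ [1=3], 2 ↦ [2], 3 ↦ [1=3].
For each subset V ⊆ X/∼, compute π^{-1}(V) ⊆ X and check whether π^{-1}(V) ∈ τ. V is open in τ_Q iff π^{-1}(V) ∈ τ.
  V = {}: π^{-1}(V) = ∅ ∈ τ ✓.
  V = {[1=3]}: π^{-1}(V) = {1, 3} ∈ τ ✓.
  V = {[2]}: π^{-1}(V) = {2} ∈ τ ✓.
  V = {[1=3], [2]}: π^{-1}(V) = {1, 2, 3} ∈ τ ✓.
Open sets in the quotient: τ_Q = {{}, {[1=3]}, {[2]}, {[1=3], [2]}} (4 elements).
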